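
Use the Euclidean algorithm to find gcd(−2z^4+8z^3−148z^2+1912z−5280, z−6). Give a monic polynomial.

Apply the Euclidean algorithm:
  −2z^4+8z^3−148z^2+1912z−5280 = (−2z^3−4z^2−172z+880)(z−6) + (0)
The last nonzero remainder z−6 is already monic.

z−6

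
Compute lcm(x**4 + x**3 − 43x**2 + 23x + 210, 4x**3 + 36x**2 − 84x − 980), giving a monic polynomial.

x**5 + 8x**4 − 36x**3 − 278x**2 + 371x + 1470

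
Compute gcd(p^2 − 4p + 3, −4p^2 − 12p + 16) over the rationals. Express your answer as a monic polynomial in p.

p − 1

By polynomial division,
  p^2 − 4p + 3 = (−1/4)(−4p^2 − 12p + 16) + (−7p + 7)
  −4p^2 − 12p + 16 = ((4/7)p + 16/7)(−7p + 7) + (0)
Last nonzero remainder: −7p + 7. Dividing through by −7 gives the monic gcd p − 1.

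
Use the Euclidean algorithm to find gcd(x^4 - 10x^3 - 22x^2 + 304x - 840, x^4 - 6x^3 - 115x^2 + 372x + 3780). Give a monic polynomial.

Apply the Euclidean algorithm:
  x^4 - 10x^3 - 22x^2 + 304x - 840 = (x^4 - 6x^3 - 115x^2 + 372x + 3780) + (-4x^3 + 93x^2 - 68x - 4620)
  x^4 - 6x^3 - 115x^2 + 372x + 3780 = (-(1/4)x - 69/16)(-4x^3 + 93x^2 - 68x - 4620) + ((4305/16)x^2 - (4305/4)x - 64575/4)
  -4x^3 + 93x^2 - 68x - 4620 = (-(64/4305)x + 176/615)((4305/16)x^2 - (4305/4)x - 64575/4) + (0)
Last nonzero remainder: (4305/16)x^2 - (4305/4)x - 64575/4. Dividing through by 4305/16 gives the monic gcd x^2 - 4x - 60.

x^2 - 4x - 60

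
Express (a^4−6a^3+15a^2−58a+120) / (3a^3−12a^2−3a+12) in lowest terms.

(a^3−2a^2+7a−30)/(3a^2−3)

Repeated division with remainder:
  a^4−6a^3+15a^2−58a+120 = ((1/3)a−2/3)(3a^3−12a^2−3a+12) + (8a^2−64a+128)
  3a^3−12a^2−3a+12 = ((3/8)a+3/2)(8a^2−64a+128) + (45a−180)
  8a^2−64a+128 = ((8/45)a−32/45)(45a−180) + (0)
Last nonzero remainder: 45a−180. Dividing through by 45 gives the monic gcd a−4.
Cancel a−4 from numerator and denominator to get the reduced form.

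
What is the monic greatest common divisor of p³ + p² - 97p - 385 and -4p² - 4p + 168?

Apply the Euclidean algorithm:
  p³ + p² - 97p - 385 = (-(1/4)p)(-4p² - 4p + 168) + (-55p - 385)
  -4p² - 4p + 168 = ((4/55)p - 24/55)(-55p - 385) + (0)
Last nonzero remainder: -55p - 385. Dividing through by -55 gives the monic gcd p + 7.

p + 7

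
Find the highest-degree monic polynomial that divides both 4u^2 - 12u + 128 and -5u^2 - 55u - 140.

1

Apply the Euclidean algorithm:
  4u^2 - 12u + 128 = (-4/5)(-5u^2 - 55u - 140) + (-56u + 16)
  -5u^2 - 55u - 140 = ((5/56)u + 395/392)(-56u + 16) + (-7650/49)
  -56u + 16 = ((1372/3825)u - 392/3825)(-7650/49) + (0)
The last nonzero remainder is the constant -7650/49, so the polynomials are coprime and gcd = 1.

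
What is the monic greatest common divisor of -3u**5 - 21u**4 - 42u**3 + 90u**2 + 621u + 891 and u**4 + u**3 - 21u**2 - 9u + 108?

Apply the Euclidean algorithm:
  -3u**5 - 21u**4 - 42u**3 + 90u**2 + 621u + 891 = (-3u - 18)(u**4 + u**3 - 21u**2 - 9u + 108) + (-87u**3 - 315u**2 + 783u + 2835)
  u**4 + u**3 - 21u**2 - 9u + 108 = (-(1/87)u + 76/2523)(-87u**3 - 315u**2 + 783u + 2835) + (-(2112/841)u**2 + 19008/841)
  -87u**3 - 315u**2 + 783u + 2835 = ((24389/704)u + 88305/704)(-(2112/841)u**2 + 19008/841) + (0)
Last nonzero remainder: -(2112/841)u**2 + 19008/841. Dividing through by -2112/841 gives the monic gcd u**2 - 9.

u**2 - 9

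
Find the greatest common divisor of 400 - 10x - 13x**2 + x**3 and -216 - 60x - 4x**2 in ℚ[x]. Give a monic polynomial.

Repeated division with remainder:
  x**3 - 13x**2 - 10x + 400 = (-(1/4)x + 7)(-4x**2 - 60x - 216) + (356x + 1912)
  -4x**2 - 60x - 216 = (-(1/89)x - 857/7921)(356x + 1912) + (-72352/7921)
  356x + 1912 = (-(704969/18088)x - 1893119/9044)(-72352/7921) + (0)
The last nonzero remainder is the constant -72352/7921, so the polynomials are coprime and gcd = 1.

1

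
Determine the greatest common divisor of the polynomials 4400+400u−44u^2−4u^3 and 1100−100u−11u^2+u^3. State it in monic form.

−100+u^2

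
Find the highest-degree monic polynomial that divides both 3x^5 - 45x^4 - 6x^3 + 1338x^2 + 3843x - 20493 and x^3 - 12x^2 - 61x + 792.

x^2 - 20x + 99

Repeated division with remainder:
  3x^5 - 45x^4 - 6x^3 + 1338x^2 + 3843x - 20493 = (3x^2 - 9x + 69)(x^3 - 12x^2 - 61x + 792) + (-759x^2 + 15180x - 75141)
  x^3 - 12x^2 - 61x + 792 = (-(1/759)x - 8/759)(-759x^2 + 15180x - 75141) + (0)
Last nonzero remainder: -759x^2 + 15180x - 75141. Dividing through by -759 gives the monic gcd x^2 - 20x + 99.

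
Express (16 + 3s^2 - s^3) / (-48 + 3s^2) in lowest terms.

(-4 - s - s^2)/(12 + 3s)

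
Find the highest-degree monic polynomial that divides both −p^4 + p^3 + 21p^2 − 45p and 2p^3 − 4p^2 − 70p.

p^2 + 5p

Euclidean algorithm in ℚ[p]:
  −p^4 + p^3 + 21p^2 − 45p = (−(1/2)p − 1/2)(2p^3 − 4p^2 − 70p) + (−16p^2 − 80p)
  2p^3 − 4p^2 − 70p = (−(1/8)p + 7/8)(−16p^2 − 80p) + (0)
Last nonzero remainder: −16p^2 − 80p. Dividing through by −16 gives the monic gcd p^2 + 5p.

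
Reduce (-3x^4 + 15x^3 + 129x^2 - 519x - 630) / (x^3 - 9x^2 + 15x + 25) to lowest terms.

(-3x^2 + 3x + 126)/(x - 5)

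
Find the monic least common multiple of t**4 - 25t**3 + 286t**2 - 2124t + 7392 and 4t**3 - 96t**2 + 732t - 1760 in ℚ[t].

Euclidean algorithm in ℚ[t]:
  t**4 - 25t**3 + 286t**2 - 2124t + 7392 = ((1/4)t - 1/4)(4t**3 - 96t**2 + 732t - 1760) + (79t**2 - 1501t + 6952)
  4t**3 - 96t**2 + 732t - 1760 = ((4/79)t - 20/79)(79t**2 - 1501t + 6952) + (0)
Last nonzero remainder: 79t**2 - 1501t + 6952. Dividing through by 79 gives the monic gcd t**2 - 19t + 88.
Then lcm(f, g) = f·g / gcd(f, g); expanding and making the result monic gives the answer.

t**5 - 30t**4 + 411t**3 - 3554t**2 + 18012t - 36960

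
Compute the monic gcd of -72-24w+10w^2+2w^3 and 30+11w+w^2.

By polynomial division,
  2w^3+10w^2-24w-72 = (2w-12)(w^2+11w+30) + (48w+288)
  w^2+11w+30 = ((1/48)w+5/48)(48w+288) + (0)
Last nonzero remainder: 48w+288. Dividing through by 48 gives the monic gcd w+6.

6+w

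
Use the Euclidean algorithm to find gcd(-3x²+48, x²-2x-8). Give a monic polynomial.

By polynomial division,
  -3x²+48 = (-3)(x²-2x-8) + (-6x+24)
  x²-2x-8 = (-(1/6)x-1/3)(-6x+24) + (0)
Last nonzero remainder: -6x+24. Dividing through by -6 gives the monic gcd x-4.

x-4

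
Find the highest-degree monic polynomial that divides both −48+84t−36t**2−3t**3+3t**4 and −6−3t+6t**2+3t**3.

−1+t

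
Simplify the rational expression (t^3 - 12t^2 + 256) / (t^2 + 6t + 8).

(t^2 - 16t + 64)/(t + 2)

Euclidean algorithm in ℚ[t]:
  t^3 - 12t^2 + 256 = (t - 18)(t^2 + 6t + 8) + (100t + 400)
  t^2 + 6t + 8 = ((1/100)t + 1/50)(100t + 400) + (0)
Last nonzero remainder: 100t + 400. Dividing through by 100 gives the monic gcd t + 4.
Cancel t + 4 from numerator and denominator to get the reduced form.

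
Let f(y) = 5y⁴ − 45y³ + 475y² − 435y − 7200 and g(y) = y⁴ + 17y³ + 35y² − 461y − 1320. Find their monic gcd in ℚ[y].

y² − 2y − 15

Euclidean algorithm in ℚ[y]:
  5y⁴ − 45y³ + 475y² − 435y − 7200 = (5)(y⁴ + 17y³ + 35y² − 461y − 1320) + (−130y³ + 300y² + 1870y − 600)
  y⁴ + 17y³ + 35y² − 461y − 1320 = (−(1/130)y − 251/1690)(−130y³ + 300y² + 1870y − 600) + ((15876/169)y² − (31752/169)y − 238140/169)
  −130y³ + 300y² + 1870y − 600 = (−(10985/7938)y + 1690/3969)((15876/169)y² − (31752/169)y − 238140/169) + (0)
Last nonzero remainder: (15876/169)y² − (31752/169)y − 238140/169. Dividing through by 15876/169 gives the monic gcd y² − 2y − 15.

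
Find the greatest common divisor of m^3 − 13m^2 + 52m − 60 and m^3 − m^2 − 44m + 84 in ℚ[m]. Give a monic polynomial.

m^2 − 8m + 12

Repeated division with remainder:
  m^3 − 13m^2 + 52m − 60 = (m^3 − m^2 − 44m + 84) + (−12m^2 + 96m − 144)
  m^3 − m^2 − 44m + 84 = (−(1/12)m − 7/12)(−12m^2 + 96m − 144) + (0)
Last nonzero remainder: −12m^2 + 96m − 144. Dividing through by −12 gives the monic gcd m^2 − 8m + 12.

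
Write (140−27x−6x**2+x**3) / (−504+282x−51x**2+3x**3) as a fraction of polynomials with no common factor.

(5+x)/(−18+3x)

Apply the Euclidean algorithm:
  x**3−6x**2−27x+140 = (1/3)(3x**3−51x**2+282x−504) + (11x**2−121x+308)
  3x**3−51x**2+282x−504 = ((3/11)x−18/11)(11x**2−121x+308) + (0)
Last nonzero remainder: 11x**2−121x+308. Dividing through by 11 gives the monic gcd x**2−11x+28.
Cancel x**2−11x+28 from numerator and denominator to get the reduced form.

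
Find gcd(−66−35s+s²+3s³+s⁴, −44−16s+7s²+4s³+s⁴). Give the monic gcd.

22+19s+6s²+s³

By polynomial division,
  s⁴+3s³+s²−35s−66 = (s⁴+4s³+7s²−16s−44) + (−s³−6s²−19s−22)
  s⁴+4s³+7s²−16s−44 = (−s+2)(−s³−6s²−19s−22) + (0)
Last nonzero remainder: −s³−6s²−19s−22. Dividing through by −1 gives the monic gcd s³+6s²+19s+22.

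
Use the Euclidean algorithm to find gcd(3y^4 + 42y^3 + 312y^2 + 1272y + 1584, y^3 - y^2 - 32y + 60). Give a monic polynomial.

y + 6

Euclidean algorithm in ℚ[y]:
  3y^4 + 42y^3 + 312y^2 + 1272y + 1584 = (3y + 45)(y^3 - y^2 - 32y + 60) + (453y^2 + 2532y - 1116)
  y^3 - y^2 - 32y + 60 = ((1/453)y - 995/68403)(453y^2 + 2532y - 1116) + ((166320/22801)y + 997920/22801)
  453y^2 + 2532y - 1116 = ((3442951/55440)y - 706831/27720)((166320/22801)y + 997920/22801) + (0)
Last nonzero remainder: (166320/22801)y + 997920/22801. Dividing through by 166320/22801 gives the monic gcd y + 6.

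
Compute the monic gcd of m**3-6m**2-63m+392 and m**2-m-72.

m+8

Apply the Euclidean algorithm:
  m**3-6m**2-63m+392 = (m-5)(m**2-m-72) + (4m+32)
  m**2-m-72 = ((1/4)m-9/4)(4m+32) + (0)
Last nonzero remainder: 4m+32. Dividing through by 4 gives the monic gcd m+8.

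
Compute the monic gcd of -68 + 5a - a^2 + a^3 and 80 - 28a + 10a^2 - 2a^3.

Euclidean algorithm in ℚ[a]:
  a^3 - a^2 + 5a - 68 = (-1/2)(-2a^3 + 10a^2 - 28a + 80) + (4a^2 - 9a - 28)
  -2a^3 + 10a^2 - 28a + 80 = (-(1/2)a + 11/8)(4a^2 - 9a - 28) + (-(237/8)a + 237/2)
  4a^2 - 9a - 28 = (-(32/237)a - 56/237)(-(237/8)a + 237/2) + (0)
Last nonzero remainder: -(237/8)a + 237/2. Dividing through by -237/8 gives the monic gcd a - 4.

-4 + a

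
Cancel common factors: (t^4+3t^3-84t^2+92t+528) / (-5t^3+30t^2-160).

Euclidean algorithm in ℚ[t]:
  t^4+3t^3-84t^2+92t+528 = (-(1/5)t-9/5)(-5t^3+30t^2-160) + (-30t^2+60t+240)
  -5t^3+30t^2-160 = ((1/6)t-2/3)(-30t^2+60t+240) + (0)
Last nonzero remainder: -30t^2+60t+240. Dividing through by -30 gives the monic gcd t^2-2t-8.
Cancel t^2-2t-8 from numerator and denominator to get the reduced form.

(-t^2-5t+66)/(5t-20)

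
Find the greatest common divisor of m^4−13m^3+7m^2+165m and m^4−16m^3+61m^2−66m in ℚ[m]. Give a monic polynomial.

m^2−11m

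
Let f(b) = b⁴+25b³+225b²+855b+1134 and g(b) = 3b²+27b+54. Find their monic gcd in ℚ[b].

b²+9b+18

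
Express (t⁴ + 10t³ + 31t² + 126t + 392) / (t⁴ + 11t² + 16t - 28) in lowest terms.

(t² + 11t + 28)/(t² + t - 2)

Repeated division with remainder:
  t⁴ + 10t³ + 31t² + 126t + 392 = (t⁴ + 11t² + 16t - 28) + (10t³ + 20t² + 110t + 420)
  t⁴ + 11t² + 16t - 28 = ((1/10)t - 1/5)(10t³ + 20t² + 110t + 420) + (4t² - 4t + 56)
  10t³ + 20t² + 110t + 420 = ((5/2)t + 15/2)(4t² - 4t + 56) + (0)
Last nonzero remainder: 4t² - 4t + 56. Dividing through by 4 gives the monic gcd t² - t + 14.
Cancel t² - t + 14 from numerator and denominator to get the reduced form.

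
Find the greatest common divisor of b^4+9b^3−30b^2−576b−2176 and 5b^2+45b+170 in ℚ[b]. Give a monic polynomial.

b^2+9b+34

By polynomial division,
  b^4+9b^3−30b^2−576b−2176 = ((1/5)b^2−64/5)(5b^2+45b+170) + (0)
Last nonzero remainder: 5b^2+45b+170. Dividing through by 5 gives the monic gcd b^2+9b+34.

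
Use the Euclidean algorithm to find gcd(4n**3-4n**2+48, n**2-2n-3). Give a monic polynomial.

By polynomial division,
  4n**3-4n**2+48 = (4n+4)(n**2-2n-3) + (20n+60)
  n**2-2n-3 = ((1/20)n-1/4)(20n+60) + (12)
  20n+60 = ((5/3)n+5)(12) + (0)
The last nonzero remainder is the constant 12, so the polynomials are coprime and gcd = 1.

1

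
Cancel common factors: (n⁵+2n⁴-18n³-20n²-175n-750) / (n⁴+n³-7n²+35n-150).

(n²-2n-15)/(n-3)

Repeated division with remainder:
  n⁵+2n⁴-18n³-20n²-175n-750 = (n+1)(n⁴+n³-7n²+35n-150) + (-12n³-48n²-60n-600)
  n⁴+n³-7n²+35n-150 = (-(1/12)n+1/4)(-12n³-48n²-60n-600) + (0)
Last nonzero remainder: -12n³-48n²-60n-600. Dividing through by -12 gives the monic gcd n³+4n²+5n+50.
Cancel n³+4n²+5n+50 from numerator and denominator to get the reduced form.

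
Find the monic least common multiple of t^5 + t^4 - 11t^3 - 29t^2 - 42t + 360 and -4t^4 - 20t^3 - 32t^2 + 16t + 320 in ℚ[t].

t^6 - t^5 - 13t^4 - 7t^3 + 16t^2 + 444t - 720

Euclidean algorithm in ℚ[t]:
  t^5 + t^4 - 11t^3 - 29t^2 - 42t + 360 = (-(1/4)t + 1)(-4t^4 - 20t^3 - 32t^2 + 16t + 320) + (t^3 + 7t^2 + 22t + 40)
  -4t^4 - 20t^3 - 32t^2 + 16t + 320 = (-4t + 8)(t^3 + 7t^2 + 22t + 40) + (0)
The last nonzero remainder t^3 + 7t^2 + 22t + 40 is already monic.
Then lcm(f, g) = f·g / gcd(f, g); expanding and making the result monic gives the answer.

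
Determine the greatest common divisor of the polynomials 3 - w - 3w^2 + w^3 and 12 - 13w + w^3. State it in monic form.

3 - 4w + w^2

Apply the Euclidean algorithm:
  w^3 - 3w^2 - w + 3 = (w^3 - 13w + 12) + (-3w^2 + 12w - 9)
  w^3 - 13w + 12 = (-(1/3)w - 4/3)(-3w^2 + 12w - 9) + (0)
Last nonzero remainder: -3w^2 + 12w - 9. Dividing through by -3 gives the monic gcd w^2 - 4w + 3.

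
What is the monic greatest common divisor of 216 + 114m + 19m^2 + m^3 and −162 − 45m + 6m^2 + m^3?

By polynomial division,
  m^3 + 19m^2 + 114m + 216 = (m^3 + 6m^2 − 45m − 162) + (13m^2 + 159m + 378)
  m^3 + 6m^2 − 45m − 162 = ((1/13)m − 81/169)(13m^2 + 159m + 378) + ((360/169)m + 3240/169)
  13m^2 + 159m + 378 = ((2197/360)m + 1183/60)((360/169)m + 3240/169) + (0)
Last nonzero remainder: (360/169)m + 3240/169. Dividing through by 360/169 gives the monic gcd m + 9.

9 + m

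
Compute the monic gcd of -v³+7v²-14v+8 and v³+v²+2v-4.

v-1

Repeated division with remainder:
  -v³+7v²-14v+8 = (-1)(v³+v²+2v-4) + (8v²-12v+4)
  v³+v²+2v-4 = ((1/8)v+5/16)(8v²-12v+4) + ((21/4)v-21/4)
  8v²-12v+4 = ((32/21)v-16/21)((21/4)v-21/4) + (0)
Last nonzero remainder: (21/4)v-21/4. Dividing through by 21/4 gives the monic gcd v-1.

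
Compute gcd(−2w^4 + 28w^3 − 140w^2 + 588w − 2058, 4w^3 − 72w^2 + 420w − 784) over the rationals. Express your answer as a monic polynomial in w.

Apply the Euclidean algorithm:
  −2w^4 + 28w^3 − 140w^2 + 588w − 2058 = (−(1/2)w − 2)(4w^3 − 72w^2 + 420w − 784) + (−74w^2 + 1036w − 3626)
  4w^3 − 72w^2 + 420w − 784 = (−(2/37)w + 8/37)(−74w^2 + 1036w − 3626) + (0)
Last nonzero remainder: −74w^2 + 1036w − 3626. Dividing through by −74 gives the monic gcd w^2 − 14w + 49.

w^2 − 14w + 49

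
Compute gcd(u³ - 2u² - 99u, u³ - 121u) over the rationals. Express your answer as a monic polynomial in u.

u² - 11u

By polynomial division,
  u³ - 2u² - 99u = (u³ - 121u) + (-2u² + 22u)
  u³ - 121u = (-(1/2)u - 11/2)(-2u² + 22u) + (0)
Last nonzero remainder: -2u² + 22u. Dividing through by -2 gives the monic gcd u² - 11u.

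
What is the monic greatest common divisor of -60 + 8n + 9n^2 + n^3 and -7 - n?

1

By polynomial division,
  n^3 + 9n^2 + 8n - 60 = (-n^2 - 2n + 6)(-n - 7) + (-18)
  -n - 7 = ((1/18)n + 7/18)(-18) + (0)
The last nonzero remainder is the constant -18, so the polynomials are coprime and gcd = 1.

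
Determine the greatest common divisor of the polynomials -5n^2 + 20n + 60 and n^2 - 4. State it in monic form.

n + 2

By polynomial division,
  -5n^2 + 20n + 60 = (-5)(n^2 - 4) + (20n + 40)
  n^2 - 4 = ((1/20)n - 1/10)(20n + 40) + (0)
Last nonzero remainder: 20n + 40. Dividing through by 20 gives the monic gcd n + 2.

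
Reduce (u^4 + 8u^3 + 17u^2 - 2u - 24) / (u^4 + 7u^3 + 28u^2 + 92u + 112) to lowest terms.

(u^2 + 2u - 3)/(u^2 + u + 14)

Euclidean algorithm in ℚ[u]:
  u^4 + 8u^3 + 17u^2 - 2u - 24 = (u^4 + 7u^3 + 28u^2 + 92u + 112) + (u^3 - 11u^2 - 94u - 136)
  u^4 + 7u^3 + 28u^2 + 92u + 112 = (u + 18)(u^3 - 11u^2 - 94u - 136) + (320u^2 + 1920u + 2560)
  u^3 - 11u^2 - 94u - 136 = ((1/320)u - 17/320)(320u^2 + 1920u + 2560) + (0)
Last nonzero remainder: 320u^2 + 1920u + 2560. Dividing through by 320 gives the monic gcd u^2 + 6u + 8.
Cancel u^2 + 6u + 8 from numerator and denominator to get the reduced form.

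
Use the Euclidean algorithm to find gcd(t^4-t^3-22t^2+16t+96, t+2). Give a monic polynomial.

Repeated division with remainder:
  t^4-t^3-22t^2+16t+96 = (t^3-3t^2-16t+48)(t+2) + (0)
The last nonzero remainder t+2 is already monic.

t+2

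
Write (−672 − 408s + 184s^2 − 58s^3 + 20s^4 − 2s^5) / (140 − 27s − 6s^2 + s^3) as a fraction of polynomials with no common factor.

By polynomial division,
  −2s^5 + 20s^4 − 58s^3 + 184s^2 − 408s − 672 = (−2s^2 + 8s − 64)(s^3 − 6s^2 − 27s + 140) + (296s^2 − 3256s + 8288)
  s^3 − 6s^2 − 27s + 140 = ((1/296)s + 5/296)(296s^2 − 3256s + 8288) + (0)
Last nonzero remainder: 296s^2 − 3256s + 8288. Dividing through by 296 gives the monic gcd s^2 − 11s + 28.
Cancel s^2 − 11s + 28 from numerator and denominator to get the reduced form.

(−24 − 24s − 2s^2 − 2s^3)/(5 + s)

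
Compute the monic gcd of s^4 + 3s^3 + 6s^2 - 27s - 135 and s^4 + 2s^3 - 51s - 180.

By polynomial division,
  s^4 + 3s^3 + 6s^2 - 27s - 135 = (s^4 + 2s^3 - 51s - 180) + (s^3 + 6s^2 + 24s + 45)
  s^4 + 2s^3 - 51s - 180 = (s - 4)(s^3 + 6s^2 + 24s + 45) + (0)
The last nonzero remainder s^3 + 6s^2 + 24s + 45 is already monic.

s^3 + 6s^2 + 24s + 45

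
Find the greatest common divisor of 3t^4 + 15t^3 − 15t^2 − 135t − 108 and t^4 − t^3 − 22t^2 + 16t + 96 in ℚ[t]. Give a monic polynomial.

t^2 + t − 12

Apply the Euclidean algorithm:
  3t^4 + 15t^3 − 15t^2 − 135t − 108 = (3)(t^4 − t^3 − 22t^2 + 16t + 96) + (18t^3 + 51t^2 − 183t − 396)
  t^4 − t^3 − 22t^2 + 16t + 96 = ((1/18)t − 23/108)(18t^3 + 51t^2 − 183t − 396) + (−(35/36)t^2 − (35/36)t + 35/3)
  18t^3 + 51t^2 − 183t − 396 = (−(648/35)t − 1188/35)(−(35/36)t^2 − (35/36)t + 35/3) + (0)
Last nonzero remainder: −(35/36)t^2 − (35/36)t + 35/3. Dividing through by −35/36 gives the monic gcd t^2 + t − 12.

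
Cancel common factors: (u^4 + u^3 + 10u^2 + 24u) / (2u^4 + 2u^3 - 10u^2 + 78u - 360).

By polynomial division,
  u^4 + u^3 + 10u^2 + 24u = (1/2)(2u^4 + 2u^3 - 10u^2 + 78u - 360) + (15u^2 - 15u + 180)
  2u^4 + 2u^3 - 10u^2 + 78u - 360 = ((2/15)u^2 + (4/15)u - 2)(15u^2 - 15u + 180) + (0)
Last nonzero remainder: 15u^2 - 15u + 180. Dividing through by 15 gives the monic gcd u^2 - u + 12.
Cancel u^2 - u + 12 from numerator and denominator to get the reduced form.

(u^2 + 2u)/(2u^2 + 4u - 30)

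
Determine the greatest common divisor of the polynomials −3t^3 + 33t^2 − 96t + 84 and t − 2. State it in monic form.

Repeated division with remainder:
  −3t^3 + 33t^2 − 96t + 84 = (−3t^2 + 27t − 42)(t − 2) + (0)
The last nonzero remainder t − 2 is already monic.

t − 2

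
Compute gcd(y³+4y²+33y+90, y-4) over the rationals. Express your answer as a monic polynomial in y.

1

Repeated division with remainder:
  y³+4y²+33y+90 = (y²+8y+65)(y-4) + (350)
  y-4 = ((1/350)y-2/175)(350) + (0)
The last nonzero remainder is the constant 350, so the polynomials are coprime and gcd = 1.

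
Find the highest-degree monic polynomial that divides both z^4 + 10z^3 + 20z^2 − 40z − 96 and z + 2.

z + 2

Repeated division with remainder:
  z^4 + 10z^3 + 20z^2 − 40z − 96 = (z^3 + 8z^2 + 4z − 48)(z + 2) + (0)
The last nonzero remainder z + 2 is already monic.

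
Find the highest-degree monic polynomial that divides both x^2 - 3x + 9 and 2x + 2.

1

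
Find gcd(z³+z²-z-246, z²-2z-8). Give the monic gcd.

Euclidean algorithm in ℚ[z]:
  z³+z²-z-246 = (z+3)(z²-2z-8) + (13z-222)
  z²-2z-8 = ((1/13)z+196/169)(13z-222) + (42160/169)
  13z-222 = ((2197/42160)z-18759/21080)(42160/169) + (0)
The last nonzero remainder is the constant 42160/169, so the polynomials are coprime and gcd = 1.

1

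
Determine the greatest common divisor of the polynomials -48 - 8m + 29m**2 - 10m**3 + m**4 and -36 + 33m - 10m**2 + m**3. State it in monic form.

12 - 7m + m**2

Repeated division with remainder:
  m**4 - 10m**3 + 29m**2 - 8m - 48 = (m)(m**3 - 10m**2 + 33m - 36) + (-4m**2 + 28m - 48)
  m**3 - 10m**2 + 33m - 36 = (-(1/4)m + 3/4)(-4m**2 + 28m - 48) + (0)
Last nonzero remainder: -4m**2 + 28m - 48. Dividing through by -4 gives the monic gcd m**2 - 7m + 12.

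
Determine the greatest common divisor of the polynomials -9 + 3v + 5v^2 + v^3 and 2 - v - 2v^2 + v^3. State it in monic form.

-1 + v

Repeated division with remainder:
  v^3 + 5v^2 + 3v - 9 = (v^3 - 2v^2 - v + 2) + (7v^2 + 4v - 11)
  v^3 - 2v^2 - v + 2 = ((1/7)v - 18/49)(7v^2 + 4v - 11) + ((100/49)v - 100/49)
  7v^2 + 4v - 11 = ((343/100)v + 539/100)((100/49)v - 100/49) + (0)
Last nonzero remainder: (100/49)v - 100/49. Dividing through by 100/49 gives the monic gcd v - 1.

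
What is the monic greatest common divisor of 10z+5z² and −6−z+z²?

2+z

Apply the Euclidean algorithm:
  5z²+10z = (5)(z²−z−6) + (15z+30)
  z²−z−6 = ((1/15)z−1/5)(15z+30) + (0)
Last nonzero remainder: 15z+30. Dividing through by 15 gives the monic gcd z+2.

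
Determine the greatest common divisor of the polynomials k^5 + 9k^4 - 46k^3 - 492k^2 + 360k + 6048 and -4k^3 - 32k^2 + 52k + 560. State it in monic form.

Repeated division with remainder:
  k^5 + 9k^4 - 46k^3 - 492k^2 + 360k + 6048 = (-(1/4)k^2 - (1/4)k + 41/4)(-4k^3 - 32k^2 + 52k + 560) + (-11k^2 - 33k + 308)
  -4k^3 - 32k^2 + 52k + 560 = ((4/11)k + 20/11)(-11k^2 - 33k + 308) + (0)
Last nonzero remainder: -11k^2 - 33k + 308. Dividing through by -11 gives the monic gcd k^2 + 3k - 28.

k^2 + 3k - 28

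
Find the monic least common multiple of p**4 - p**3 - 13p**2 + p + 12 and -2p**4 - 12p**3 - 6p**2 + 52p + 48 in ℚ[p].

Apply the Euclidean algorithm:
  p**4 - p**3 - 13p**2 + p + 12 = (-1/2)(-2p**4 - 12p**3 - 6p**2 + 52p + 48) + (-7p**3 - 16p**2 + 27p + 36)
  -2p**4 - 12p**3 - 6p**2 + 52p + 48 = ((2/7)p + 52/49)(-7p**3 - 16p**2 + 27p + 36) + ((160/49)p**2 + (640/49)p + 480/49)
  -7p**3 - 16p**2 + 27p + 36 = (-(343/160)p + 147/40)((160/49)p**2 + (640/49)p + 480/49) + (0)
Last nonzero remainder: (160/49)p**2 + (640/49)p + 480/49. Dividing through by 160/49 gives the monic gcd p**2 + 4p + 3.
Then lcm(f, g) = f·g / gcd(f, g); expanding and making the result monic gives the answer.

p**6 + p**5 - 23p**4 - 17p**3 + 118p**2 + 16p - 96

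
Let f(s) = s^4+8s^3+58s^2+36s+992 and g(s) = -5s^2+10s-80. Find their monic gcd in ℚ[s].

s^2-2s+16

Repeated division with remainder:
  s^4+8s^3+58s^2+36s+992 = (-(1/5)s^2-2s-62/5)(-5s^2+10s-80) + (0)
Last nonzero remainder: -5s^2+10s-80. Dividing through by -5 gives the monic gcd s^2-2s+16.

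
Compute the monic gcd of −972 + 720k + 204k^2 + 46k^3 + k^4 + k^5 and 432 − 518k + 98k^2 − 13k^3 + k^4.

−54 + 58k − 5k^2 + k^3

Repeated division with remainder:
  k^5 + k^4 + 46k^3 + 204k^2 + 720k − 972 = (k + 14)(k^4 − 13k^3 + 98k^2 − 518k + 432) + (130k^3 − 650k^2 + 7540k − 7020)
  k^4 − 13k^3 + 98k^2 − 518k + 432 = ((1/130)k − 4/65)(130k^3 − 650k^2 + 7540k − 7020) + (0)
Last nonzero remainder: 130k^3 − 650k^2 + 7540k − 7020. Dividing through by 130 gives the monic gcd k^3 − 5k^2 + 58k − 54.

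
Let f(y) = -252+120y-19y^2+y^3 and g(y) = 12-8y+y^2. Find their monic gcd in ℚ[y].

-6+y

Euclidean algorithm in ℚ[y]:
  y^3-19y^2+120y-252 = (y-11)(y^2-8y+12) + (20y-120)
  y^2-8y+12 = ((1/20)y-1/10)(20y-120) + (0)
Last nonzero remainder: 20y-120. Dividing through by 20 gives the monic gcd y-6.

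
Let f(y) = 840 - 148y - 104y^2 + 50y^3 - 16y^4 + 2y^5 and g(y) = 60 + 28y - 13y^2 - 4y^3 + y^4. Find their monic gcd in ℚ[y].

30 - y - 6y^2 + y^3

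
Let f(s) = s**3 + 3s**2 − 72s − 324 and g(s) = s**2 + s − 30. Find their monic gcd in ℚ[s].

s + 6

Apply the Euclidean algorithm:
  s**3 + 3s**2 − 72s − 324 = (s + 2)(s**2 + s − 30) + (−44s − 264)
  s**2 + s − 30 = (−(1/44)s + 5/44)(−44s − 264) + (0)
Last nonzero remainder: −44s − 264. Dividing through by −44 gives the monic gcd s + 6.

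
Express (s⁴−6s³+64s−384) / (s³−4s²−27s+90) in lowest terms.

(s³+64)/(s²+2s−15)

Apply the Euclidean algorithm:
  s⁴−6s³+64s−384 = (s−2)(s³−4s²−27s+90) + (19s²−80s−204)
  s³−4s²−27s+90 = ((1/19)s+4/361)(19s²−80s−204) + (−(5551/361)s+33306/361)
  19s²−80s−204 = (−(6859/5551)s−12274/5551)(−(5551/361)s+33306/361) + (0)
Last nonzero remainder: −(5551/361)s+33306/361. Dividing through by −5551/361 gives the monic gcd s−6.
Cancel s−6 from numerator and denominator to get the reduced form.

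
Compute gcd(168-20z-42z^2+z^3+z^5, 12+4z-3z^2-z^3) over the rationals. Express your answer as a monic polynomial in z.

By polynomial division,
  z^5+z^3-42z^2-20z+168 = (-z^2+3z-14)(-z^3-3z^2+4z+12) + (-84z^2+336)
  -z^3-3z^2+4z+12 = ((1/84)z+1/28)(-84z^2+336) + (0)
Last nonzero remainder: -84z^2+336. Dividing through by -84 gives the monic gcd z^2-4.

-4+z^2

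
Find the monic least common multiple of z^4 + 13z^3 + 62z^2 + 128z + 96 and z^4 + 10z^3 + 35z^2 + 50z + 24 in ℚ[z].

By polynomial division,
  z^4 + 13z^3 + 62z^2 + 128z + 96 = (z^4 + 10z^3 + 35z^2 + 50z + 24) + (3z^3 + 27z^2 + 78z + 72)
  z^4 + 10z^3 + 35z^2 + 50z + 24 = ((1/3)z + 1/3)(3z^3 + 27z^2 + 78z + 72) + (0)
Last nonzero remainder: 3z^3 + 27z^2 + 78z + 72. Dividing through by 3 gives the monic gcd z^3 + 9z^2 + 26z + 24.
Then lcm(f, g) = f·g / gcd(f, g); expanding and making the result monic gives the answer.

z^5 + 14z^4 + 75z^3 + 190z^2 + 224z + 96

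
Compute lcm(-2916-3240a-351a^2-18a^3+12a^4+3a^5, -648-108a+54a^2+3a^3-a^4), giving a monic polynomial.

17496+22356a+4374a^2-621a^3-171a^4-36a^5+a^6+a^7

Apply the Euclidean algorithm:
  3a^5+12a^4-18a^3-351a^2-3240a-2916 = (-3a-21)(-a^4+3a^3+54a^2-108a-648) + (207a^3+459a^2-7452a-16524)
  -a^4+3a^3+54a^2-108a-648 = (-(1/207)a+40/1587)(207a^3+459a^2-7452a-16524) + ((3402/529)a^2-122472/529)
  207a^3+459a^2-7452a-16524 = ((12167/378)a+8993/126)((3402/529)a^2-122472/529) + (0)
Last nonzero remainder: (3402/529)a^2-122472/529. Dividing through by 3402/529 gives the monic gcd a^2-36.
Then lcm(f, g) = f·g / gcd(f, g); expanding and making the result monic gives the answer.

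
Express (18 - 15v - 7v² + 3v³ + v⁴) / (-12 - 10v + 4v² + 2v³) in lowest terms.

Euclidean algorithm in ℚ[v]:
  v⁴ + 3v³ - 7v² - 15v + 18 = ((1/2)v + 1/2)(2v³ + 4v² - 10v - 12) + (-4v² - 4v + 24)
  2v³ + 4v² - 10v - 12 = (-(1/2)v - 1/2)(-4v² - 4v + 24) + (0)
Last nonzero remainder: -4v² - 4v + 24. Dividing through by -4 gives the monic gcd v² + v - 6.
Cancel v² + v - 6 from numerator and denominator to get the reduced form.

(-3 + 2v + v²)/(2 + 2v)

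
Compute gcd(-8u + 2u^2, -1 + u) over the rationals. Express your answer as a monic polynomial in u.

Repeated division with remainder:
  2u^2 - 8u = (2u - 6)(u - 1) + (-6)
  u - 1 = (-(1/6)u + 1/6)(-6) + (0)
The last nonzero remainder is the constant -6, so the polynomials are coprime and gcd = 1.

1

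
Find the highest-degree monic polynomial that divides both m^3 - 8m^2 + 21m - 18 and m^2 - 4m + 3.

By polynomial division,
  m^3 - 8m^2 + 21m - 18 = (m - 4)(m^2 - 4m + 3) + (2m - 6)
  m^2 - 4m + 3 = ((1/2)m - 1/2)(2m - 6) + (0)
Last nonzero remainder: 2m - 6. Dividing through by 2 gives the monic gcd m - 3.

m - 3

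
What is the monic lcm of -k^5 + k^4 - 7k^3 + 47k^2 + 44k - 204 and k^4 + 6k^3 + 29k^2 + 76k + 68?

By polynomial division,
  -k^5 + k^4 - 7k^3 + 47k^2 + 44k - 204 = (-k + 7)(k^4 + 6k^3 + 29k^2 + 76k + 68) + (-20k^3 - 80k^2 - 420k - 680)
  k^4 + 6k^3 + 29k^2 + 76k + 68 = (-(1/20)k - 1/10)(-20k^3 - 80k^2 - 420k - 680) + (0)
Last nonzero remainder: -20k^3 - 80k^2 - 420k - 680. Dividing through by -20 gives the monic gcd k^3 + 4k^2 + 21k + 34.
Then lcm(f, g) = f·g / gcd(f, g); expanding and making the result monic gives the answer.

k^6 + k^5 + 5k^4 - 33k^3 - 138k^2 + 116k + 408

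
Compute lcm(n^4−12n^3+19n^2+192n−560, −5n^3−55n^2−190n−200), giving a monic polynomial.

n^6−5n^5−55n^4+205n^3+974n^2−2000n−5600

Repeated division with remainder:
  n^4−12n^3+19n^2+192n−560 = (−(1/5)n+23/5)(−5n^3−55n^2−190n−200) + (234n^2+1026n+360)
  −5n^3−55n^2−190n−200 = (−(5/234)n−215/1521)(234n^2+1026n+360) + (−(6300/169)n−25200/169)
  234n^2+1026n+360 = (−(2197/350)n−169/70)(−(6300/169)n−25200/169) + (0)
Last nonzero remainder: −(6300/169)n−25200/169. Dividing through by −6300/169 gives the monic gcd n+4.
Then lcm(f, g) = f·g / gcd(f, g); expanding and making the result monic gives the answer.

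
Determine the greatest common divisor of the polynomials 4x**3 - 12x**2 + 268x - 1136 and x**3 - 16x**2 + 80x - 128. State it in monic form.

Repeated division with remainder:
  4x**3 - 12x**2 + 268x - 1136 = (4)(x**3 - 16x**2 + 80x - 128) + (52x**2 - 52x - 624)
  x**3 - 16x**2 + 80x - 128 = ((1/52)x - 15/52)(52x**2 - 52x - 624) + (77x - 308)
  52x**2 - 52x - 624 = ((52/77)x + 156/77)(77x - 308) + (0)
Last nonzero remainder: 77x - 308. Dividing through by 77 gives the monic gcd x - 4.

x - 4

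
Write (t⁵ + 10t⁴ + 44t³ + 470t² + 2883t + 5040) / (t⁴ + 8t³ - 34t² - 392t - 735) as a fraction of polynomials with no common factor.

Repeated division with remainder:
  t⁵ + 10t⁴ + 44t³ + 470t² + 2883t + 5040 = (t + 2)(t⁴ + 8t³ - 34t² - 392t - 735) + (62t³ + 930t² + 4402t + 6510)
  t⁴ + 8t³ - 34t² - 392t - 735 = ((1/62)t - 7/62)(62t³ + 930t² + 4402t + 6510) + (0)
Last nonzero remainder: 62t³ + 930t² + 4402t + 6510. Dividing through by 62 gives the monic gcd t³ + 15t² + 71t + 105.
Cancel t³ + 15t² + 71t + 105 from numerator and denominator to get the reduced form.

(t² - 5t + 48)/(t - 7)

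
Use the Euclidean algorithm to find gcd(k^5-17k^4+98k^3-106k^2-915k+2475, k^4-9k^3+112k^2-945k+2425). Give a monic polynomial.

Euclidean algorithm in ℚ[k]:
  k^5-17k^4+98k^3-106k^2-915k+2475 = (k-8)(k^4-9k^3+112k^2-945k+2425) + (-86k^3+1735k^2-10900k+21875)
  k^4-9k^3+112k^2-945k+2425 = (-(1/86)k-961/7396)(-86k^3+1735k^2-10900k+21875) + ((1558287/7396)k^2-(7791435/3698)k+38957175/7396)
  -86k^3+1735k^2-10900k+21875 = (-(636056/1558287)k+6471500/1558287)((1558287/7396)k^2-(7791435/3698)k+38957175/7396) + (0)
Last nonzero remainder: (1558287/7396)k^2-(7791435/3698)k+38957175/7396. Dividing through by 1558287/7396 gives the monic gcd k^2-10k+25.

k^2-10k+25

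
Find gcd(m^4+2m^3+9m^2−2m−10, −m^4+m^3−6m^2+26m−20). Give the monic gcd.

m^3+m^2+8m−10

Apply the Euclidean algorithm:
  m^4+2m^3+9m^2−2m−10 = (−1)(−m^4+m^3−6m^2+26m−20) + (3m^3+3m^2+24m−30)
  −m^4+m^3−6m^2+26m−20 = (−(1/3)m+2/3)(3m^3+3m^2+24m−30) + (0)
Last nonzero remainder: 3m^3+3m^2+24m−30. Dividing through by 3 gives the monic gcd m^3+m^2+8m−10.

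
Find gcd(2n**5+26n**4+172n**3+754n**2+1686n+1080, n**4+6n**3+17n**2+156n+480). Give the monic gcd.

n**2+9n+20

Repeated division with remainder:
  2n**5+26n**4+172n**3+754n**2+1686n+1080 = (2n+14)(n**4+6n**3+17n**2+156n+480) + (54n**3+204n**2−1458n−5640)
  n**4+6n**3+17n**2+156n+480 = ((1/54)n+10/243)(54n**3+204n**2−1458n−5640) + ((2884/81)n**2+(2884/9)n+57680/81)
  54n**3+204n**2−1458n−5640 = ((2187/1442)n−11421/1442)((2884/81)n**2+(2884/9)n+57680/81) + (0)
Last nonzero remainder: (2884/81)n**2+(2884/9)n+57680/81. Dividing through by 2884/81 gives the monic gcd n**2+9n+20.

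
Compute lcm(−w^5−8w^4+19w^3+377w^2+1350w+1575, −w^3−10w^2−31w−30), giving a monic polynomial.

w^6+10w^5−3w^4−415w^3−2104w^2−4275w−3150

Apply the Euclidean algorithm:
  −w^5−8w^4+19w^3+377w^2+1350w+1575 = (w^2−2w−30)(−w^3−10w^2−31w−30) + (45w^2+360w+675)
  −w^3−10w^2−31w−30 = (−(1/45)w−2/45)(45w^2+360w+675) + (0)
Last nonzero remainder: 45w^2+360w+675. Dividing through by 45 gives the monic gcd w^2+8w+15.
Then lcm(f, g) = f·g / gcd(f, g); expanding and making the result monic gives the answer.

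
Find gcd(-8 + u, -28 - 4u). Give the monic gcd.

Repeated division with remainder:
  u - 8 = (-1/4)(-4u - 28) + (-15)
  -4u - 28 = ((4/15)u + 28/15)(-15) + (0)
The last nonzero remainder is the constant -15, so the polynomials are coprime and gcd = 1.

1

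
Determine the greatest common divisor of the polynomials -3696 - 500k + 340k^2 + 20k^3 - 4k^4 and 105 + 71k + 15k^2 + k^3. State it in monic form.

21 + 10k + k^2

Apply the Euclidean algorithm:
  -4k^4 + 20k^3 + 340k^2 - 500k - 3696 = (-4k + 80)(k^3 + 15k^2 + 71k + 105) + (-576k^2 - 5760k - 12096)
  k^3 + 15k^2 + 71k + 105 = (-(1/576)k - 5/576)(-576k^2 - 5760k - 12096) + (0)
Last nonzero remainder: -576k^2 - 5760k - 12096. Dividing through by -576 gives the monic gcd k^2 + 10k + 21.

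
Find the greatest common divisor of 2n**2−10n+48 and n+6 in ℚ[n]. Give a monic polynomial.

By polynomial division,
  2n**2−10n+48 = (2n−22)(n+6) + (180)
  n+6 = ((1/180)n+1/30)(180) + (0)
The last nonzero remainder is the constant 180, so the polynomials are coprime and gcd = 1.

1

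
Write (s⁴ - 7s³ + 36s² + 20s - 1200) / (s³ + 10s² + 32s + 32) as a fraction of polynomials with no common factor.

(s³ - 11s² + 80s - 300)/(s² + 6s + 8)

Repeated division with remainder:
  s⁴ - 7s³ + 36s² + 20s - 1200 = (s - 17)(s³ + 10s² + 32s + 32) + (174s² + 532s - 656)
  s³ + 10s² + 32s + 32 = ((1/174)s + 302/7569)(174s² + 532s - 656) + ((110080/7569)s + 440320/7569)
  174s² + 532s - 656 = ((658503/55040)s - 310329/27520)((110080/7569)s + 440320/7569) + (0)
Last nonzero remainder: (110080/7569)s + 440320/7569. Dividing through by 110080/7569 gives the monic gcd s + 4.
Cancel s + 4 from numerator and denominator to get the reduced form.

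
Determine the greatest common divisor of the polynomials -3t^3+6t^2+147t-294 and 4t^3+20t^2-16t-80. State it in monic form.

t-2

Euclidean algorithm in ℚ[t]:
  -3t^3+6t^2+147t-294 = (-3/4)(4t^3+20t^2-16t-80) + (21t^2+135t-354)
  4t^3+20t^2-16t-80 = ((4/21)t-40/147)(21t^2+135t-354) + ((4320/49)t-8640/49)
  21t^2+135t-354 = ((343/1440)t+2891/1440)((4320/49)t-8640/49) + (0)
Last nonzero remainder: (4320/49)t-8640/49. Dividing through by 4320/49 gives the monic gcd t-2.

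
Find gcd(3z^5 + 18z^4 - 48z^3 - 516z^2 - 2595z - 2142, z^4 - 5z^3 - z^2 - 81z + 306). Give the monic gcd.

z^3 - 2z^2 - 7z - 102

Euclidean algorithm in ℚ[z]:
  3z^5 + 18z^4 - 48z^3 - 516z^2 - 2595z - 2142 = (3z + 33)(z^4 - 5z^3 - z^2 - 81z + 306) + (120z^3 - 240z^2 - 840z - 12240)
  z^4 - 5z^3 - z^2 - 81z + 306 = ((1/120)z - 1/40)(120z^3 - 240z^2 - 840z - 12240) + (0)
Last nonzero remainder: 120z^3 - 240z^2 - 840z - 12240. Dividing through by 120 gives the monic gcd z^3 - 2z^2 - 7z - 102.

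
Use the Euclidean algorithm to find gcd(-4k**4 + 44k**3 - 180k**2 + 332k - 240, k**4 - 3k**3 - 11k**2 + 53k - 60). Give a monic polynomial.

k**3 - 7k**2 + 17k - 15

Apply the Euclidean algorithm:
  -4k**4 + 44k**3 - 180k**2 + 332k - 240 = (-4)(k**4 - 3k**3 - 11k**2 + 53k - 60) + (32k**3 - 224k**2 + 544k - 480)
  k**4 - 3k**3 - 11k**2 + 53k - 60 = ((1/32)k + 1/8)(32k**3 - 224k**2 + 544k - 480) + (0)
Last nonzero remainder: 32k**3 - 224k**2 + 544k - 480. Dividing through by 32 gives the monic gcd k**3 - 7k**2 + 17k - 15.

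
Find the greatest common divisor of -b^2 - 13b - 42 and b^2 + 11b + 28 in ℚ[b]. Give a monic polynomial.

Repeated division with remainder:
  -b^2 - 13b - 42 = (-1)(b^2 + 11b + 28) + (-2b - 14)
  b^2 + 11b + 28 = (-(1/2)b - 2)(-2b - 14) + (0)
Last nonzero remainder: -2b - 14. Dividing through by -2 gives the monic gcd b + 7.

b + 7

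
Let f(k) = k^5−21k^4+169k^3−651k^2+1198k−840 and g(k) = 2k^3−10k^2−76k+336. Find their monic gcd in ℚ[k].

k^2−11k+28

By polynomial division,
  k^5−21k^4+169k^3−651k^2+1198k−840 = ((1/2)k^2−8k+127/2)(2k^3−10k^2−76k+336) + (−792k^2+8712k−22176)
  2k^3−10k^2−76k+336 = (−(1/396)k−1/66)(−792k^2+8712k−22176) + (0)
Last nonzero remainder: −792k^2+8712k−22176. Dividing through by −792 gives the monic gcd k^2−11k+28.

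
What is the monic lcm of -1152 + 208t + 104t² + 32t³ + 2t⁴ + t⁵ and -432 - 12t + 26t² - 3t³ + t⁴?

13824 - 1344t - 2608t² - 280t³ + 48t⁴ + 18t⁵ + t⁶ + t⁷

Repeated division with remainder:
  t⁵ + 2t⁴ + 32t³ + 104t² + 208t - 1152 = (t + 5)(t⁴ - 3t³ + 26t² - 12t - 432) + (21t³ - 14t² + 700t + 1008)
  t⁴ - 3t³ + 26t² - 12t - 432 = ((1/21)t - 1/9)(21t³ - 14t² + 700t + 1008) + (-(80/9)t² + (160/9)t - 320)
  21t³ - 14t² + 700t + 1008 = (-(189/80)t - 63/20)(-(80/9)t² + (160/9)t - 320) + (0)
Last nonzero remainder: -(80/9)t² + (160/9)t - 320. Dividing through by -80/9 gives the monic gcd t² - 2t + 36.
Then lcm(f, g) = f·g / gcd(f, g); expanding and making the result monic gives the answer.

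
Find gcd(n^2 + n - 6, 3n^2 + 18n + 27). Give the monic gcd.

n + 3

By polynomial division,
  n^2 + n - 6 = (1/3)(3n^2 + 18n + 27) + (-5n - 15)
  3n^2 + 18n + 27 = (-(3/5)n - 9/5)(-5n - 15) + (0)
Last nonzero remainder: -5n - 15. Dividing through by -5 gives the monic gcd n + 3.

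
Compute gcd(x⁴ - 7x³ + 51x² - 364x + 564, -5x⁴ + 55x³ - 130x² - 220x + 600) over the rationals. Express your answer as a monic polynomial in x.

Apply the Euclidean algorithm:
  x⁴ - 7x³ + 51x² - 364x + 564 = (-1/5)(-5x⁴ + 55x³ - 130x² - 220x + 600) + (4x³ + 25x² - 408x + 684)
  -5x⁴ + 55x³ - 130x² - 220x + 600 = (-(5/4)x + 345/16)(4x³ + 25x² - 408x + 684) + (-(18865/16)x² + (18865/2)x - 56595/4)
  4x³ + 25x² - 408x + 684 = (-(64/18865)x - 912/18865)(-(18865/16)x² + (18865/2)x - 56595/4) + (0)
Last nonzero remainder: -(18865/16)x² + (18865/2)x - 56595/4. Dividing through by -18865/16 gives the monic gcd x² - 8x + 12.

x² - 8x + 12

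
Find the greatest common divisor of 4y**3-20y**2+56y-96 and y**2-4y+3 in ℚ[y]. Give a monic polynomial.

y-3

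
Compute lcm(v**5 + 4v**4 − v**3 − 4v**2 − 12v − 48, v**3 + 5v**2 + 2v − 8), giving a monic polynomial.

v**6 + 3v**5 − 5v**4 − 3v**3 − 8v**2 − 36v + 48

Euclidean algorithm in ℚ[v]:
  v**5 + 4v**4 − v**3 − 4v**2 − 12v − 48 = (v**2 − v + 2)(v**3 + 5v**2 + 2v − 8) + (−4v**2 − 24v − 32)
  v**3 + 5v**2 + 2v − 8 = (−(1/4)v + 1/4)(−4v**2 − 24v − 32) + (0)
Last nonzero remainder: −4v**2 − 24v − 32. Dividing through by −4 gives the monic gcd v**2 + 6v + 8.
Then lcm(f, g) = f·g / gcd(f, g); expanding and making the result monic gives the answer.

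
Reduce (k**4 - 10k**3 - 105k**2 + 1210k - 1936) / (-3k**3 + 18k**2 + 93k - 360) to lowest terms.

(-k**3 + 2k**2 + 121k - 242)/(3k**2 + 6k - 45)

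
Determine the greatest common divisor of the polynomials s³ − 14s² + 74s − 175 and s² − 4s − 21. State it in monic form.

Euclidean algorithm in ℚ[s]:
  s³ − 14s² + 74s − 175 = (s − 10)(s² − 4s − 21) + (55s − 385)
  s² − 4s − 21 = ((1/55)s + 3/55)(55s − 385) + (0)
Last nonzero remainder: 55s − 385. Dividing through by 55 gives the monic gcd s − 7.

s − 7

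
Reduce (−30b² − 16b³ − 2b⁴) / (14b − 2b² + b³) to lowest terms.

By polynomial division,
  −2b⁴ − 16b³ − 30b² = (−2b − 20)(b³ − 2b² + 14b) + (−42b² + 280b)
  b³ − 2b² + 14b = (−(1/42)b − 1/9)(−42b² + 280b) + ((406/9)b)
  −42b² + 280b = (−(27/29)b + 180/29)((406/9)b) + (0)
Last nonzero remainder: (406/9)b. Dividing through by 406/9 gives the monic gcd b.
Cancel b from numerator and denominator to get the reduced form.

(−30b − 16b² − 2b³)/(14 − 2b + b²)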